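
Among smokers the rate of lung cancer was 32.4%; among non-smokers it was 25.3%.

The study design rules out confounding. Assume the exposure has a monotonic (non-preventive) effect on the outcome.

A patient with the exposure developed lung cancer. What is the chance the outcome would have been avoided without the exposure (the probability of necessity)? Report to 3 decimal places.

p₁ = 0.324, p₀ = 0.253.
Under exogeneity and monotonicity, PN = (p₁ − p₀) / p₁.
PN = (0.324 − 0.253) / 0.324 = 0.071 / 0.324 ≈ 0.2191

PN ≈ 0.219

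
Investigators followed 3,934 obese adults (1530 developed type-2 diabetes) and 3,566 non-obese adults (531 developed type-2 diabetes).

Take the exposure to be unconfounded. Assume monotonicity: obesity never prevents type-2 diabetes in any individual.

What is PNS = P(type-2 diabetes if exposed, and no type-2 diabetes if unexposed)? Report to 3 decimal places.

p₁ = P(outcome | exposed) = 1530/3934 = 0.38892
p₀ = P(outcome | unexposed) = 531/3566 = 0.14891
Under exogeneity and monotonicity, PNS = p₁ − p₀.
PNS = 0.38892 − 0.14891 = 0.24001

PNS ≈ 0.240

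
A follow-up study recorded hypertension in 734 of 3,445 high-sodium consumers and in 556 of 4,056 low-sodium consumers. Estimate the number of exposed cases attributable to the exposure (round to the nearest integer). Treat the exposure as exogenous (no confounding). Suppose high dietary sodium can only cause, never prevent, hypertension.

p₁ = P(outcome | exposed) = 734/3445 = 0.21306
p₀ = P(outcome | unexposed) = 556/4056 = 0.13708
PN = (p₁ − p₀)/p₁ = (0.21306 − 0.13708) / 0.21306 ≈ 0.35662.
Attributable cases ≈ PN × (exposed cases) = 0.35662 × 734 ≈ 261.76.

about 262 cases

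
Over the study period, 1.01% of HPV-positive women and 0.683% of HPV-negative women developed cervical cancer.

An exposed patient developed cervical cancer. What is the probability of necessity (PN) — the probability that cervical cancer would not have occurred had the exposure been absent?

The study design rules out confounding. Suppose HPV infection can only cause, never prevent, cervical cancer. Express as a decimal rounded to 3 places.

PN ≈ 0.324

p₁ = 0.0101, p₀ = 0.00683.
Under exogeneity and monotonicity, PN = (p₁ − p₀) / p₁.
PN = (0.0101 − 0.00683) / 0.0101 = 0.00327 / 0.0101 ≈ 0.3238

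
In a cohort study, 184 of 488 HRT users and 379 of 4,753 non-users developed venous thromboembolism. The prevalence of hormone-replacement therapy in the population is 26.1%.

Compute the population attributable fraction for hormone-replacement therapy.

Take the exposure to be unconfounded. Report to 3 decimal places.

p₁ = P(outcome | exposed) = 184/488 = 0.37705
p₀ = P(outcome | unexposed) = 379/4753 = 0.079739
Overall risk P(Y=1) = π·p₁ + (1−π)·p₀ = 0.261×0.37705 + 0.739×0.079739 = 0.15734.
Under exogeneity, PAF = [P(Y=1) − p₀] / P(Y=1).
PAF = (0.15734 − 0.079739) / 0.15734 ≈ 0.4932

PAF ≈ 0.493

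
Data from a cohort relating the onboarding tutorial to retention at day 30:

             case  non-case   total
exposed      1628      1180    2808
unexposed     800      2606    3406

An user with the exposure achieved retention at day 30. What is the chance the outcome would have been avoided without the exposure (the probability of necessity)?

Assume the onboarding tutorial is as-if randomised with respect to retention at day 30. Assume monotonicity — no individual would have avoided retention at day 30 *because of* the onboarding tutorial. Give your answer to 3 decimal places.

p₁ = P(outcome | exposed) = 1628/2808 = 0.57977
p₀ = P(outcome | unexposed) = 800/3406 = 0.23488
Under exogeneity and monotonicity, PN = (p₁ − p₀) / p₁.
PN = (0.57977 − 0.23488) / 0.57977 = 0.34489 / 0.57977 ≈ 0.5949

PN ≈ 0.595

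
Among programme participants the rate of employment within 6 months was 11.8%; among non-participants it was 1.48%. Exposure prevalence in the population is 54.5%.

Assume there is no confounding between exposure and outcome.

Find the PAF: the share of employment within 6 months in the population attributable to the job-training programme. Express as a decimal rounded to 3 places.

p₁ = 0.118, p₀ = 0.0148.
Overall risk P(Y=1) = π·p₁ + (1−π)·p₀ = 0.545×0.118 + 0.455×0.0148 = 0.071044.
Under exogeneity, PAF = [P(Y=1) − p₀] / P(Y=1).
PAF = (0.071044 − 0.0148) / 0.071044 ≈ 0.7917

PAF ≈ 0.792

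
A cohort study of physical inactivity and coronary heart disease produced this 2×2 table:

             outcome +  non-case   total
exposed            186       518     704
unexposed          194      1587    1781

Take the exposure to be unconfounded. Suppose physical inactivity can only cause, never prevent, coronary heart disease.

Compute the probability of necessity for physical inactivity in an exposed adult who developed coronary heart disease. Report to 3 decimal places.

p₁ = P(outcome | exposed) = 186/704 = 0.2642
p₀ = P(outcome | unexposed) = 194/1781 = 0.10893
Under exogeneity and monotonicity, PN = (p₁ − p₀)/p₁.
PN = (0.2642 − 0.10893) / 0.2642 ≈ 0.5877

PN ≈ 0.588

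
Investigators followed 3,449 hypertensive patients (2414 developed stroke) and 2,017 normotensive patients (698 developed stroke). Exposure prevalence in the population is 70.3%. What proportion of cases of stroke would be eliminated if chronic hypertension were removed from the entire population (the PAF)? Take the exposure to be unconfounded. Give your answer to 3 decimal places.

PAF ≈ 0.418

p₁ = P(outcome | exposed) = 2414/3449 = 0.69991
p₀ = P(outcome | unexposed) = 698/2017 = 0.34606
Overall risk P(Y=1) = π·p₁ + (1−π)·p₀ = 0.703×0.69991 + 0.297×0.34606 = 0.59482.
Under exogeneity, PAF = [P(Y=1) − p₀] / P(Y=1).
PAF = (0.59482 − 0.34606) / 0.59482 ≈ 0.4182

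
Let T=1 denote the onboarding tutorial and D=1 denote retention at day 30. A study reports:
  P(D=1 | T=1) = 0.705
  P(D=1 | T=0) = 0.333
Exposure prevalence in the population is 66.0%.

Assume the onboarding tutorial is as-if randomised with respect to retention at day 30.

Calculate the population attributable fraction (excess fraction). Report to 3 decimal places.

PAF ≈ 0.424

Let p₁ = 0.705, p₀ = 0.333.
Overall risk P(Y=1) = π·p₁ + (1−π)·p₀ = 0.66×0.705 + 0.34×0.333 = 0.57852.
Under exogeneity, PAF = [P(Y=1) − p₀] / P(Y=1).
PAF = (0.57852 − 0.333) / 0.57852 ≈ 0.4244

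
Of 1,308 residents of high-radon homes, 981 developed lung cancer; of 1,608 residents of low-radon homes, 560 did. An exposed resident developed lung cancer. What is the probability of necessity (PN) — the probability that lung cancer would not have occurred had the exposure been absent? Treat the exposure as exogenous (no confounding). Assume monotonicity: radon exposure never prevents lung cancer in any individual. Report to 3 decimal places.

p₁ = P(outcome | exposed) = 981/1308 = 0.75
p₀ = P(outcome | unexposed) = 560/1608 = 0.34826
Under exogeneity and monotonicity, PN = (p₁ − p₀) / p₁.
PN = (0.75 − 0.34826) / 0.75 = 0.40174 / 0.75 ≈ 0.5357

PN ≈ 0.536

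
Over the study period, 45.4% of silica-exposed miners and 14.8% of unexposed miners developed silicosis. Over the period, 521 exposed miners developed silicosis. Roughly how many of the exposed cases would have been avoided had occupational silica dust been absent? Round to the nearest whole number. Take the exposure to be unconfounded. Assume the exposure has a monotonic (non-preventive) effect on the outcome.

about 351 cases

p₁ = 0.454, p₀ = 0.148.
PN = (p₁ − p₀)/p₁ = (0.454 − 0.148) / 0.454 ≈ 0.67401.
Attributable cases ≈ PN × (exposed cases) = 0.67401 × 521 ≈ 351.16.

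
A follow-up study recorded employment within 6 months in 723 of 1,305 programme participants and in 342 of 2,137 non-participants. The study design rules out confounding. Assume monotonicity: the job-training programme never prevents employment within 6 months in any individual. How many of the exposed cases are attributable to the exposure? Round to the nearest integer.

p₁ = P(outcome | exposed) = 723/1305 = 0.55402
p₀ = P(outcome | unexposed) = 342/2137 = 0.16004
PN = (p₁ − p₀)/p₁ = (0.55402 − 0.16004) / 0.55402 ≈ 0.71114.
Attributable cases ≈ PN × (exposed cases) = 0.71114 × 723 ≈ 514.15.

about 514 cases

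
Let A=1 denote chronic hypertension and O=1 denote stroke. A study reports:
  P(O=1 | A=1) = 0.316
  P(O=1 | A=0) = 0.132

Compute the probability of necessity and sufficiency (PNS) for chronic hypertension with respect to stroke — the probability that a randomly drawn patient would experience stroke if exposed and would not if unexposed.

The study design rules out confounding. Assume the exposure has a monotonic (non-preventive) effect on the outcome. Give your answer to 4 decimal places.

Let p₁ = 0.316, p₀ = 0.132.
Under exogeneity and monotonicity, PNS = p₁ − p₀.
PNS = 0.316 − 0.132 = 0.184

PNS ≈ 0.1840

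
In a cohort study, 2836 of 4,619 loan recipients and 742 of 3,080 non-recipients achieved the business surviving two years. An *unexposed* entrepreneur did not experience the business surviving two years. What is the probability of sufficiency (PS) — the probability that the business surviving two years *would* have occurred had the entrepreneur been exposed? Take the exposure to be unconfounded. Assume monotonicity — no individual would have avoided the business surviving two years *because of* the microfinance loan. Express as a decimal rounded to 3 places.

PS ≈ 0.491

p₁ = P(outcome | exposed) = 2836/4619 = 0.61399
p₀ = P(outcome | unexposed) = 742/3080 = 0.24091
Under exogeneity and monotonicity, PS = (p₁ − p₀) / (1 − p₀).
PS = (0.61399 − 0.24091) / (1 − 0.24091) = 0.37308 / 0.75909 ≈ 0.4915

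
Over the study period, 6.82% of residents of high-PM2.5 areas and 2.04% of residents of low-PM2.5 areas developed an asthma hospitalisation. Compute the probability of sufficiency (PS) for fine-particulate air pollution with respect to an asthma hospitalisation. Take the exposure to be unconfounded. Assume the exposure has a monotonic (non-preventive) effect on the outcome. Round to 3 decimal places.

PS ≈ 0.049

p₁ = 0.0682, p₀ = 0.0204.
Under exogeneity and monotonicity, PS = (p₁ − p₀) / (1 − p₀).
PS = (0.0682 − 0.0204) / (1 − 0.0204) = 0.0478 / 0.9796 ≈ 0.0488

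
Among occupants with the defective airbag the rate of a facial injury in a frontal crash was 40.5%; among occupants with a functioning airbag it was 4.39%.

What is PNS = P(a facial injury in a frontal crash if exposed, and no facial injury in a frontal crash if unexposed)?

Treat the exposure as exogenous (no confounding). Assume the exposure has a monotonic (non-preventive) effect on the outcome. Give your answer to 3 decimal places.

p₁ = 0.405, p₀ = 0.0439.
Under exogeneity and monotonicity, PNS = p₁ − p₀.
PNS = 0.405 − 0.0439 = 0.3611

PNS ≈ 0.361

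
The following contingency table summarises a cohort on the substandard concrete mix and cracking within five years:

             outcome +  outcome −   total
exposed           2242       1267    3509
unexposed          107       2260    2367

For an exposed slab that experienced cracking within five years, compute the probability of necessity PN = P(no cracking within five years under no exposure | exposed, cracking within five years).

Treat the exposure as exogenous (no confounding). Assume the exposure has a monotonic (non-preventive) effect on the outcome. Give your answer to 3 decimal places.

p₁ = P(outcome | exposed) = 2242/3509 = 0.63893
p₀ = P(outcome | unexposed) = 107/2367 = 0.045205
Under exogeneity and monotonicity, PN = (p₁ − p₀)/p₁.
PN = (0.63893 − 0.045205) / 0.63893 ≈ 0.9292

PN ≈ 0.929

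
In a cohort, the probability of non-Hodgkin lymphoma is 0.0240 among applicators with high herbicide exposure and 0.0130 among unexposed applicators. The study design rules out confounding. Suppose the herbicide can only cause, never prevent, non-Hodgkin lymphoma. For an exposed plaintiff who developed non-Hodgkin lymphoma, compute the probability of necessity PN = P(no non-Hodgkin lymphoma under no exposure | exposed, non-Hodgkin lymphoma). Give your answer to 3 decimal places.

Let p₁ = 0.024, p₀ = 0.013.
Under exogeneity and monotonicity, PN = (p₁ − p₀) / p₁.
PN = (0.024 − 0.013) / 0.024 = 0.011 / 0.024 ≈ 0.4583

PN ≈ 0.458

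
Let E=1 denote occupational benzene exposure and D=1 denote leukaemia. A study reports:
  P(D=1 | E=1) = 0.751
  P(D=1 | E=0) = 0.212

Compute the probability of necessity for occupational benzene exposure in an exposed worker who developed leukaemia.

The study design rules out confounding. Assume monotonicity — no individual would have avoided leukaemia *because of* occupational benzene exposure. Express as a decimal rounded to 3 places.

PN ≈ 0.718

Let p₁ = 0.751, p₀ = 0.212.
Under exogeneity and monotonicity, PN = (p₁ − p₀) / p₁.
PN = (0.751 − 0.212) / 0.751 = 0.539 / 0.751 ≈ 0.7177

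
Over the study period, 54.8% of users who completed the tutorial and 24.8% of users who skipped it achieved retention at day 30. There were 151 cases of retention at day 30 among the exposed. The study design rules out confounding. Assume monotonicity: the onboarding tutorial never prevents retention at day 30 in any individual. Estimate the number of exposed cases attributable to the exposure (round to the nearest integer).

about 83 cases

p₁ = 0.548, p₀ = 0.248.
PN = (p₁ − p₀)/p₁ = (0.548 − 0.248) / 0.548 ≈ 0.54745.
Attributable cases ≈ PN × (exposed cases) = 0.54745 × 151 ≈ 82.66.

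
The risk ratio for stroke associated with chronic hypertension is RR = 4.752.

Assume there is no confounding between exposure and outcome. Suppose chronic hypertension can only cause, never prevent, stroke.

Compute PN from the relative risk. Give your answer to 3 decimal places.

Under exogeneity and monotonicity, PN = (RR − 1) / RR = 1 − 1/RR.
PN = (4.752 − 1) / 4.752 = 3.752 / 4.752 ≈ 0.7896

PN ≈ 0.790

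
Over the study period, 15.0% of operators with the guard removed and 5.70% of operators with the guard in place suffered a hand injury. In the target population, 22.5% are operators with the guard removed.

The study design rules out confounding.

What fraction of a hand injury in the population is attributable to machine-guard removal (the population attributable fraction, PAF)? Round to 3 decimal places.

p₁ = 0.15, p₀ = 0.057.
Overall risk P(Y=1) = π·p₁ + (1−π)·p₀ = 0.225×0.15 + 0.775×0.057 = 0.077925.
Under exogeneity, PAF = [P(Y=1) − p₀] / P(Y=1).
PAF = (0.077925 − 0.057) / 0.077925 ≈ 0.2685

PAF ≈ 0.269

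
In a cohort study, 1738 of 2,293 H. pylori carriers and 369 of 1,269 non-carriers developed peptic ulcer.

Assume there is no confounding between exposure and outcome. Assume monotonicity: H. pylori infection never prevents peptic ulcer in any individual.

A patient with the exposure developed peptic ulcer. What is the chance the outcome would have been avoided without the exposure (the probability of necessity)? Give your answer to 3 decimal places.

PN ≈ 0.616

p₁ = P(outcome | exposed) = 1738/2293 = 0.75796
p₀ = P(outcome | unexposed) = 369/1269 = 0.29078
Under exogeneity and monotonicity, PN = (p₁ − p₀) / p₁.
PN = (0.75796 − 0.29078) / 0.75796 = 0.46718 / 0.75796 ≈ 0.6164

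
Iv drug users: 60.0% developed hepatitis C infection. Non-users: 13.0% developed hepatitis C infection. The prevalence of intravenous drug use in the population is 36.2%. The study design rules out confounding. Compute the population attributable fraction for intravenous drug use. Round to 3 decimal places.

p₁ = 0.6, p₀ = 0.13.
Overall risk P(Y=1) = π·p₁ + (1−π)·p₀ = 0.362×0.6 + 0.638×0.13 = 0.30014.
Under exogeneity, PAF = [P(Y=1) − p₀] / P(Y=1).
PAF = (0.30014 − 0.13) / 0.30014 ≈ 0.5669

PAF ≈ 0.567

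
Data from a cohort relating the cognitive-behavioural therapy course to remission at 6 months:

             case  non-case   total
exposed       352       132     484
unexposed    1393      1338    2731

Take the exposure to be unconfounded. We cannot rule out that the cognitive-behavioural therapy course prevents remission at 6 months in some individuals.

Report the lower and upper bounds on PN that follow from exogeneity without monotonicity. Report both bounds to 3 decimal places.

p₁ = P(outcome | exposed) = 352/484 = 0.72727
p₀ = P(outcome | unexposed) = 1393/2731 = 0.51007
Under exogeneity alone the bounds on PN are max{0,(p₁−p₀)/p₁} ≤ PN ≤ min{1,(1−p₀)/p₁}.
  lower = (p₁ − p₀)/p₁ = 0.2172 / 0.72727 ≈ 0.2987
  upper = min{1, (1 − p₀)/p₁} = 0.48993 / 0.72727 ≈ 0.6737

0.299 ≤ PN ≤ 0.674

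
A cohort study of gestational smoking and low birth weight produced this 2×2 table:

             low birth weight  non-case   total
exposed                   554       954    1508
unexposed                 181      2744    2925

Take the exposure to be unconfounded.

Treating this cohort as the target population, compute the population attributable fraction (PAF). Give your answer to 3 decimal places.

p₁ = P(outcome | exposed) = 554/1508 = 0.36737
p₀ = P(outcome | unexposed) = 181/2925 = 0.06188
Exposure prevalence π = 1508/4433 = 0.34018; overall risk P(Y=1) = 0.1658.
Under exogeneity, PAF = [P(Y=1) − p₀]/P(Y=1).
PAF = (0.1658 − 0.06188) / 0.1658 ≈ 0.6268

PAF ≈ 0.627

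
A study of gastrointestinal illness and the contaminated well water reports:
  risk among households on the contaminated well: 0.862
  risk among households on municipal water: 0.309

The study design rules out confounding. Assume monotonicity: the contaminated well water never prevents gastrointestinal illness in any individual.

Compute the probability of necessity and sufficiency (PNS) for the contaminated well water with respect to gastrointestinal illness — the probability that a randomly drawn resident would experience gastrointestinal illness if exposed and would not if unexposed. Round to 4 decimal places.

Let p₁ = 0.862, p₀ = 0.309.
Under exogeneity and monotonicity, PNS = p₁ − p₀.
PNS = 0.862 − 0.309 = 0.553

PNS ≈ 0.5530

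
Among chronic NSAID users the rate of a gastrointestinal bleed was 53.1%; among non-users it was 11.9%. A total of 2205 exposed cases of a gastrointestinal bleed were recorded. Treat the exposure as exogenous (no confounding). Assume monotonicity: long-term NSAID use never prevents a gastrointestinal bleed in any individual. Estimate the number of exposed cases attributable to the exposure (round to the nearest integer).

p₁ = 0.531, p₀ = 0.119.
PN = (p₁ − p₀)/p₁ = (0.531 − 0.119) / 0.531 ≈ 0.77589.
Attributable cases ≈ PN × (exposed cases) = 0.77589 × 2205 ≈ 1710.85.

about 1711 cases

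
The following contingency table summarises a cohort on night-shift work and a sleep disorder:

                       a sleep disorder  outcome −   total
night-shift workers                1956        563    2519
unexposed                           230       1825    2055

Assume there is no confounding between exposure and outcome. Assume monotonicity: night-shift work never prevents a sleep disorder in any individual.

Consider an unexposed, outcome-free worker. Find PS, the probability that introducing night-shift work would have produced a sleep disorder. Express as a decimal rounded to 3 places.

PS ≈ 0.748

p₁ = P(outcome | exposed) = 1956/2519 = 0.7765
p₀ = P(outcome | unexposed) = 230/2055 = 0.11192
Under exogeneity and monotonicity, PS = (p₁ − p₀) / (1 − p₀).
PS = (0.7765 − 0.11192) / (1 − 0.11192) = 0.66458 / 0.88808 ≈ 0.7483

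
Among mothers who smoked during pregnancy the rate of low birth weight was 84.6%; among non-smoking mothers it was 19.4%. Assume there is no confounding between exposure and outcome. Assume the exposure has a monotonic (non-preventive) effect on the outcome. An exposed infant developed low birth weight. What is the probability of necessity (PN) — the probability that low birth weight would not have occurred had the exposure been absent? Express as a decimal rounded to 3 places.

p₁ = 0.846, p₀ = 0.194.
Under exogeneity and monotonicity, PN = (p₁ − p₀) / p₁.
PN = (0.846 − 0.194) / 0.846 = 0.652 / 0.846 ≈ 0.7707

PN ≈ 0.771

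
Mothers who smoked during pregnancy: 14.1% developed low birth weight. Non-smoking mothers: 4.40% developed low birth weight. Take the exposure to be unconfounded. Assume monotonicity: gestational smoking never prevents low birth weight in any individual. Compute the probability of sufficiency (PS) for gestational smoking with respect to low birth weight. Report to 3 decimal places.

p₁ = 0.141, p₀ = 0.044.
Under exogeneity and monotonicity, PS = (p₁ − p₀) / (1 − p₀).
PS = (0.141 − 0.044) / (1 − 0.044) = 0.097 / 0.956 ≈ 0.1015

PS ≈ 0.101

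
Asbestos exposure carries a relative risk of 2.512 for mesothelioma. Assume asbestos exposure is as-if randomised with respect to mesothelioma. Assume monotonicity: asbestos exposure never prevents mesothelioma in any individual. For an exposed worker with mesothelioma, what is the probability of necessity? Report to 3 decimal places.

PN ≈ 0.602

Under exogeneity and monotonicity, PN = (RR − 1) / RR = 1 − 1/RR.
PN = (2.512 − 1) / 2.512 = 1.512 / 2.512 ≈ 0.6019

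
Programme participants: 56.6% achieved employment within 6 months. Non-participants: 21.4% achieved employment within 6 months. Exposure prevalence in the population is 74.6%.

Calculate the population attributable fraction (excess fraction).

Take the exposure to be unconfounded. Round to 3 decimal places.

PAF ≈ 0.551

p₁ = 0.566, p₀ = 0.214.
Overall risk P(Y=1) = π·p₁ + (1−π)·p₀ = 0.746×0.566 + 0.254×0.214 = 0.47659.
Under exogeneity, PAF = [P(Y=1) − p₀] / P(Y=1).
PAF = (0.47659 − 0.214) / 0.47659 ≈ 0.5510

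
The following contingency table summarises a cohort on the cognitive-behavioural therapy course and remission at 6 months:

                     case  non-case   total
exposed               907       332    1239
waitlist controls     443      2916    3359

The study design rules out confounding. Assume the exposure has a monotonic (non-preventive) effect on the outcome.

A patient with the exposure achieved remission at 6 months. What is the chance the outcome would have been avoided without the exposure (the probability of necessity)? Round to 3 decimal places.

p₁ = P(outcome | exposed) = 907/1239 = 0.73204
p₀ = P(outcome | unexposed) = 443/3359 = 0.13188
Under exogeneity and monotonicity, PN = (p₁ − p₀)/p₁.
PN = (0.73204 − 0.13188) / 0.73204 ≈ 0.8198

PN ≈ 0.820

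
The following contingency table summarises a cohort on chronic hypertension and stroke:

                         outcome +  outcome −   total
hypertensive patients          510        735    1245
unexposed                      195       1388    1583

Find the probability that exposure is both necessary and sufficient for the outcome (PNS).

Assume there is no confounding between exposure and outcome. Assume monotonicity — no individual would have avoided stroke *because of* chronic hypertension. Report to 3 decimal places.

p₁ = P(outcome | exposed) = 510/1245 = 0.40964
p₀ = P(outcome | unexposed) = 195/1583 = 0.12318
Under exogeneity and monotonicity, PNS = p₁ − p₀.
PNS = 0.40964 − 0.12318 = 0.28645

PNS ≈ 0.286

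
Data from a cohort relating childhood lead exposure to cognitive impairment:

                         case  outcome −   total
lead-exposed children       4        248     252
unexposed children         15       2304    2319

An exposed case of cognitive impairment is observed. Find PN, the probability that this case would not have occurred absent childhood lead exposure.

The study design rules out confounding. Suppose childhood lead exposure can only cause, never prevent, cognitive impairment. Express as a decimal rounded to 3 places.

p₁ = P(outcome | exposed) = 4/252 = 0.015873
p₀ = P(outcome | unexposed) = 15/2319 = 0.0064683
Under exogeneity and monotonicity, PN = (p₁ − p₀)/p₁.
PN = (0.015873 − 0.0064683) / 0.015873 ≈ 0.5925

PN ≈ 0.592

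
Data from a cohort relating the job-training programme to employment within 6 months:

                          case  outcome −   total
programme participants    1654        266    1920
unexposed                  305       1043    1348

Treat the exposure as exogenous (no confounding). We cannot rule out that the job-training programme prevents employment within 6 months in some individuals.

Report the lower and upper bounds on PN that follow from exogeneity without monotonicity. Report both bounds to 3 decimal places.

p₁ = P(outcome | exposed) = 1654/1920 = 0.86146
p₀ = P(outcome | unexposed) = 305/1348 = 0.22626
Under exogeneity alone the bounds on PN are max{0,(p₁−p₀)/p₁} ≤ PN ≤ min{1,(1−p₀)/p₁}.
  lower = (p₁ − p₀)/p₁ = 0.6352 / 0.86146 ≈ 0.7374
  upper = min{1, (1 − p₀)/p₁} = 0.77374 / 0.86146 ≈ 0.8982

0.737 ≤ PN ≤ 0.898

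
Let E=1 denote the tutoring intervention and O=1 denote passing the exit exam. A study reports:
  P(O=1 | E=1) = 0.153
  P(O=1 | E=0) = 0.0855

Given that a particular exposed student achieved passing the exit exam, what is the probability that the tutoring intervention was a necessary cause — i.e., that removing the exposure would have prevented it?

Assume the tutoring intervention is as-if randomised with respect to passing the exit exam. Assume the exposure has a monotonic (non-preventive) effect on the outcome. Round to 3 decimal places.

Let p₁ = 0.153, p₀ = 0.0855.
Under exogeneity and monotonicity, PN = (p₁ − p₀) / p₁.
PN = (0.153 − 0.0855) / 0.153 = 0.0675 / 0.153 ≈ 0.4412

PN ≈ 0.441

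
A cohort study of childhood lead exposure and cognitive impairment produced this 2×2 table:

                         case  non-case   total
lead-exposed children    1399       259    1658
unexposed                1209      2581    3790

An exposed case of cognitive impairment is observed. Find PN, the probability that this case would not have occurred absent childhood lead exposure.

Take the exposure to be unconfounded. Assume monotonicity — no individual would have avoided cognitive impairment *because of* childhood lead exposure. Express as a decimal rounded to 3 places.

PN ≈ 0.622

p₁ = P(outcome | exposed) = 1399/1658 = 0.84379
p₀ = P(outcome | unexposed) = 1209/3790 = 0.319
Under exogeneity and monotonicity, PN = (p₁ − p₀)/p₁.
PN = (0.84379 − 0.319) / 0.84379 ≈ 0.6219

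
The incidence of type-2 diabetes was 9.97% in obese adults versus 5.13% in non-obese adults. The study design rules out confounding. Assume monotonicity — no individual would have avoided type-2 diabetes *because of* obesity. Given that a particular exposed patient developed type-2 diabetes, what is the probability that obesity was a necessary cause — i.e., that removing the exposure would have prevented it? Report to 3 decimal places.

p₁ = 0.0997, p₀ = 0.0513.
Under exogeneity and monotonicity, PN = (p₁ − p₀) / p₁.
PN = (0.0997 − 0.0513) / 0.0997 = 0.0484 / 0.0997 ≈ 0.4855

PN ≈ 0.485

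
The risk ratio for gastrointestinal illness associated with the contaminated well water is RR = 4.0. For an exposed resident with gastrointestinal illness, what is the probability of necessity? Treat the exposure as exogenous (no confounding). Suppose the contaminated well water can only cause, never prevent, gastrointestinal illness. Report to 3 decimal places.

Under exogeneity and monotonicity, PN = (RR − 1) / RR = 1 − 1/RR.
PN = (4.0 − 1) / 4.0 = 3 / 4.0 ≈ 0.7500

PN ≈ 0.750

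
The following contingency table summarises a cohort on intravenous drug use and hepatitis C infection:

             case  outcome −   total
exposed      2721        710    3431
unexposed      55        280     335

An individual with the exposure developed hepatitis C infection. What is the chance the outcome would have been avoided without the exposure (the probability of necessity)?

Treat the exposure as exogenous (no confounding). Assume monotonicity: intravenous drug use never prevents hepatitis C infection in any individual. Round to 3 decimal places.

PN ≈ 0.793

p₁ = P(outcome | exposed) = 2721/3431 = 0.79306
p₀ = P(outcome | unexposed) = 55/335 = 0.16418
Under exogeneity and monotonicity, PN = (p₁ − p₀)/p₁.
PN = (0.79306 − 0.16418) / 0.79306 ≈ 0.7930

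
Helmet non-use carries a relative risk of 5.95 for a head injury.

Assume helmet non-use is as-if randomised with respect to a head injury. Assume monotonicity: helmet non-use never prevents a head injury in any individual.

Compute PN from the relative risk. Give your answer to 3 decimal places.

PN ≈ 0.832

Under exogeneity and monotonicity, PN = (RR − 1) / RR = 1 − 1/RR.
PN = (5.95 − 1) / 5.95 = 4.95 / 5.95 ≈ 0.8319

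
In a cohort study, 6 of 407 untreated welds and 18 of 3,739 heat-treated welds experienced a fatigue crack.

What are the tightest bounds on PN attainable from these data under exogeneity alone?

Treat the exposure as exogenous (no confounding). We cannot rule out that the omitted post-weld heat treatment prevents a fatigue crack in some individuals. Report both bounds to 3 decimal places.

0.673 ≤ PN ≤ 1.000

p₁ = P(outcome | exposed) = 6/407 = 0.014742
p₀ = P(outcome | unexposed) = 18/3739 = 0.0048141
Under exogeneity alone the bounds on PN are max{0,(p₁−p₀)/p₁} ≤ PN ≤ min{1,(1−p₀)/p₁}.
  lower = (p₁ − p₀)/p₁ = 0.0099279 / 0.014742 ≈ 0.6734
  upper = min{1, (1 − p₀)/p₁} = 0.99519 / 0.014742 ≈ 67.5068 → capped at 1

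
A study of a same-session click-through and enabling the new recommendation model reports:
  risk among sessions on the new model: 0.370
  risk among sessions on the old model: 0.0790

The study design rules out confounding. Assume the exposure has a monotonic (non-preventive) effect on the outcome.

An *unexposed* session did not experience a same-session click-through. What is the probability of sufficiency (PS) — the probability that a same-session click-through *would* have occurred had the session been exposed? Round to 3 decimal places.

Let p₁ = 0.37, p₀ = 0.079.
Under exogeneity and monotonicity, PS = (p₁ − p₀) / (1 − p₀).
PS = (0.37 − 0.079) / (1 − 0.079) = 0.291 / 0.921 ≈ 0.3160

PS ≈ 0.316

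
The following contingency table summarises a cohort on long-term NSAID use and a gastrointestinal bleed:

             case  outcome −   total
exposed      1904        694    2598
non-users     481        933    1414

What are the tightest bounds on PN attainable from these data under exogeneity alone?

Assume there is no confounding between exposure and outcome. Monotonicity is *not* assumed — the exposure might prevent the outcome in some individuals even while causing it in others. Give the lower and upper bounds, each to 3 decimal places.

p₁ = P(outcome | exposed) = 1904/2598 = 0.73287
p₀ = P(outcome | unexposed) = 481/1414 = 0.34017
Under exogeneity alone the bounds on PN are max{0,(p₁−p₀)/p₁} ≤ PN ≤ min{1,(1−p₀)/p₁}.
  lower = (p₁ − p₀)/p₁ = 0.3927 / 0.73287 ≈ 0.5358
  upper = min{1, (1 − p₀)/p₁} = 0.65983 / 0.73287 ≈ 0.9003

0.536 ≤ PN ≤ 0.900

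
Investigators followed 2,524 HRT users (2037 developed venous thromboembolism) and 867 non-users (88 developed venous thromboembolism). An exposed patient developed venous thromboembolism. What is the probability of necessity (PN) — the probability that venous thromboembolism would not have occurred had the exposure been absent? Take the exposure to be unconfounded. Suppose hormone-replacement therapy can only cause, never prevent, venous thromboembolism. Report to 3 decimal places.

PN ≈ 0.874

p₁ = P(outcome | exposed) = 2037/2524 = 0.80705
p₀ = P(outcome | unexposed) = 88/867 = 0.1015
Under exogeneity and monotonicity, PN = (p₁ − p₀) / p₁.
PN = (0.80705 − 0.1015) / 0.80705 = 0.70555 / 0.80705 ≈ 0.8742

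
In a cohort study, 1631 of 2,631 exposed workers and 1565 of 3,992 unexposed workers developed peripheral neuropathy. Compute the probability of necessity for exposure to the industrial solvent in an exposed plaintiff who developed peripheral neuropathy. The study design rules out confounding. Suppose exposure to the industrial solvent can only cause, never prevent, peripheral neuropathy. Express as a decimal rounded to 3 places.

p₁ = P(outcome | exposed) = 1631/2631 = 0.61992
p₀ = P(outcome | unexposed) = 1565/3992 = 0.39203
Under exogeneity and monotonicity, PN = (p₁ − p₀) / p₁.
PN = (0.61992 − 0.39203) / 0.61992 = 0.22788 / 0.61992 ≈ 0.3676

PN ≈ 0.368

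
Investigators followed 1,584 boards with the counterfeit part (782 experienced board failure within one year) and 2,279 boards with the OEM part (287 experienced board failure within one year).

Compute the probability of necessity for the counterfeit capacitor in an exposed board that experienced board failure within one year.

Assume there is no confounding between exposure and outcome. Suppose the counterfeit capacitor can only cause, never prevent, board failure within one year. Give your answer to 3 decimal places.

p₁ = P(outcome | exposed) = 782/1584 = 0.49369
p₀ = P(outcome | unexposed) = 287/2279 = 0.12593
Under exogeneity and monotonicity, PN = (p₁ − p₀) / p₁.
PN = (0.49369 − 0.12593) / 0.49369 = 0.36775 / 0.49369 ≈ 0.7449

PN ≈ 0.745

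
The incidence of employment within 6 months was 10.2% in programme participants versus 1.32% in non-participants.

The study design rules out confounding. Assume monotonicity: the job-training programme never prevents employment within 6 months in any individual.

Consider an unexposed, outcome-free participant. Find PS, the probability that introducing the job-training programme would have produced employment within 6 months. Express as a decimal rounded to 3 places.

PS ≈ 0.090

p₁ = 0.102, p₀ = 0.0132.
Under exogeneity and monotonicity, PS = (p₁ − p₀) / (1 − p₀).
PS = (0.102 − 0.0132) / (1 − 0.0132) = 0.0888 / 0.9868 ≈ 0.0900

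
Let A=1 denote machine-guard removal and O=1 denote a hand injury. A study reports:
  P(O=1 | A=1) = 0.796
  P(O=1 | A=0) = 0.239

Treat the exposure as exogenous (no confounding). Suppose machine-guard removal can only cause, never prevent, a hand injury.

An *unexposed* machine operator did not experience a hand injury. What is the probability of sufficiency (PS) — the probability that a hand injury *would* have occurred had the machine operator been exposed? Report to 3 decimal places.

PS ≈ 0.732

Let p₁ = 0.796, p₀ = 0.239.
Under exogeneity and monotonicity, PS = (p₁ − p₀) / (1 − p₀).
PS = (0.796 − 0.239) / (1 − 0.239) = 0.557 / 0.761 ≈ 0.7319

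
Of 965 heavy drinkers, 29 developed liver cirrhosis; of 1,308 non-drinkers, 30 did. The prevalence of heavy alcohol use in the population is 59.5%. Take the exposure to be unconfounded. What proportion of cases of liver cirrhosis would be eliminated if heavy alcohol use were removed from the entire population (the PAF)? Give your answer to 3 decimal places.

PAF ≈ 0.156

p₁ = P(outcome | exposed) = 29/965 = 0.030052
p₀ = P(outcome | unexposed) = 30/1308 = 0.022936
Overall risk P(Y=1) = π·p₁ + (1−π)·p₀ = 0.595×0.030052 + 0.405×0.022936 = 0.02717.
Under exogeneity, PAF = [P(Y=1) − p₀] / P(Y=1).
PAF = (0.02717 − 0.022936) / 0.02717 ≈ 0.1558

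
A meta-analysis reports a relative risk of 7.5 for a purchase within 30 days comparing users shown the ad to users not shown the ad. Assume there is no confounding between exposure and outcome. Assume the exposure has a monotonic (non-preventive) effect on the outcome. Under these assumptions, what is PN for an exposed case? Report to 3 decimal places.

PN ≈ 0.867

Under exogeneity and monotonicity, PN = (RR − 1) / RR = 1 − 1/RR.
PN = (7.5 − 1) / 7.5 = 6.5 / 7.5 ≈ 0.8667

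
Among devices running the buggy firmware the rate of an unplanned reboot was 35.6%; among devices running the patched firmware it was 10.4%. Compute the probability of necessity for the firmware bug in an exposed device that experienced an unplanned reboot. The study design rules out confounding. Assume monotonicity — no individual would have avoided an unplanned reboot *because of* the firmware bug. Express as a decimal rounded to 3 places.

p₁ = 0.356, p₀ = 0.104.
Under exogeneity and monotonicity, PN = (p₁ − p₀) / p₁.
PN = (0.356 − 0.104) / 0.356 = 0.252 / 0.356 ≈ 0.7079

PN ≈ 0.708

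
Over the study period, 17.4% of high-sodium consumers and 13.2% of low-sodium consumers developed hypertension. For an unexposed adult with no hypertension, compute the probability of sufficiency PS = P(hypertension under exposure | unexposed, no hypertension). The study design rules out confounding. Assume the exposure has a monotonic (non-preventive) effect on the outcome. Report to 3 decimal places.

PS ≈ 0.048

p₁ = 0.174, p₀ = 0.132.
Under exogeneity and monotonicity, PS = (p₁ − p₀) / (1 − p₀).
PS = (0.174 − 0.132) / (1 − 0.132) = 0.042 / 0.868 ≈ 0.0484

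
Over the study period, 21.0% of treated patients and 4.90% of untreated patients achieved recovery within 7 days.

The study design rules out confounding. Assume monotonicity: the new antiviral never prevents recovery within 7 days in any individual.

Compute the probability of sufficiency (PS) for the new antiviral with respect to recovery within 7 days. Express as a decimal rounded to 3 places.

p₁ = 0.21, p₀ = 0.049.
Under exogeneity and monotonicity, PS = (p₁ − p₀) / (1 − p₀).
PS = (0.21 − 0.049) / (1 − 0.049) = 0.161 / 0.951 ≈ 0.1693

PS ≈ 0.169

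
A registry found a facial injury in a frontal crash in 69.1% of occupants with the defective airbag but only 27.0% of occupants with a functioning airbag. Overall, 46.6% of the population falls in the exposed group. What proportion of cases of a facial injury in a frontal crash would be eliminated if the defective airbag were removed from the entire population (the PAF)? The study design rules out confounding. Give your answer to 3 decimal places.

PAF ≈ 0.421

p₁ = 0.691, p₀ = 0.27.
Overall risk P(Y=1) = π·p₁ + (1−π)·p₀ = 0.466×0.691 + 0.534×0.27 = 0.46619.
Under exogeneity, PAF = [P(Y=1) − p₀] / P(Y=1).
PAF = (0.46619 − 0.27) / 0.46619 ≈ 0.4208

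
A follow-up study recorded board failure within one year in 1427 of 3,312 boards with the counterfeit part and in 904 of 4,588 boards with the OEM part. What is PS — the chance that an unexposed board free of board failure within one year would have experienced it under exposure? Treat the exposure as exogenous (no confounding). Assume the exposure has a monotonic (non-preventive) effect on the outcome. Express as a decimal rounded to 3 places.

PS ≈ 0.291

p₁ = P(outcome | exposed) = 1427/3312 = 0.43086
p₀ = P(outcome | unexposed) = 904/4588 = 0.19704
Under exogeneity and monotonicity, PS = (p₁ − p₀) / (1 − p₀).
PS = (0.43086 − 0.19704) / (1 − 0.19704) = 0.23382 / 0.80296 ≈ 0.2912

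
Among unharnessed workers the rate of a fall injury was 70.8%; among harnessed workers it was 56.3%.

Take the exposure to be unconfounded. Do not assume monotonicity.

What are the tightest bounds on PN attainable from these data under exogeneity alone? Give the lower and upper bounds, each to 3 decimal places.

0.205 ≤ PN ≤ 0.617

p₁ = 0.708, p₀ = 0.563.
Under exogeneity alone the bounds on PN are max{0,(p₁−p₀)/p₁} ≤ PN ≤ min{1,(1−p₀)/p₁}.
  lower = (p₁ − p₀)/p₁ = 0.145 / 0.708 ≈ 0.2048
  upper = min{1, (1 − p₀)/p₁} = 0.437 / 0.708 ≈ 0.6172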